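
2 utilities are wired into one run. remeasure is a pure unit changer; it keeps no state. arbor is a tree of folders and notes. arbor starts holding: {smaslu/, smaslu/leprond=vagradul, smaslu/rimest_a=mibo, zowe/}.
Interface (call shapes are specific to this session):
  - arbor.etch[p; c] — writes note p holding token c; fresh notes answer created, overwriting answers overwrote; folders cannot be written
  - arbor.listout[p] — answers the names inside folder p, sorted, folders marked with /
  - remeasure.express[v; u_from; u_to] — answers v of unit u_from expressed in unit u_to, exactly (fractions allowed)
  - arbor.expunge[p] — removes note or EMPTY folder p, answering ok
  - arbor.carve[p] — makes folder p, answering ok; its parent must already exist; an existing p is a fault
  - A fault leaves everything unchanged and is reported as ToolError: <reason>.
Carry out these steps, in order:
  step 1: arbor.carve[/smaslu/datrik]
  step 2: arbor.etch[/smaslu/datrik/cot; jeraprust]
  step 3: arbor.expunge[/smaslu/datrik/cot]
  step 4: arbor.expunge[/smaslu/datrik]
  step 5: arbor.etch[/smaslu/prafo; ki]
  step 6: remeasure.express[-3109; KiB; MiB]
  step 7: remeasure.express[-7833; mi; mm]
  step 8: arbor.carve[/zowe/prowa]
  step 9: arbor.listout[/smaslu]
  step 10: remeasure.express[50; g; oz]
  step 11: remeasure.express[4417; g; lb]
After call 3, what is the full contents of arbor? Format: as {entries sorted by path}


Answer: {smaslu/, smaslu/datrik/, smaslu/leprond=vagradul, smaslu/rimest_a=mibo, zowe/}

Derivation:
·→ carve(p=/smaslu/datrik)
·← ok
·→ etch(p=/smaslu/datrik/cot, c=jeraprust)
·← created
·→ expunge(p=/smaslu/datrik/cot)
·← ok
·→ expunge(p=/smaslu/datrik)
·← ok
·→ etch(p=/smaslu/prafo, c=ki)
·← created
·→ express(v=-3109, u_from=KiB, u_to=MiB)
·← -3109/1024
·→ express(v=-7833, u_from=mi, u_to=mm)
·← -12605991552
·→ carve(p=/zowe/prowa)
·← ok
·→ listout(p=/smaslu)
·← [leprond, prafo, rimest_a]
·→ express(v=50, u_from=g, u_to=oz)
·← 80000000/45359237
·→ express(v=4417, u_from=g, u_to=lb)
·← 63100000/6479891


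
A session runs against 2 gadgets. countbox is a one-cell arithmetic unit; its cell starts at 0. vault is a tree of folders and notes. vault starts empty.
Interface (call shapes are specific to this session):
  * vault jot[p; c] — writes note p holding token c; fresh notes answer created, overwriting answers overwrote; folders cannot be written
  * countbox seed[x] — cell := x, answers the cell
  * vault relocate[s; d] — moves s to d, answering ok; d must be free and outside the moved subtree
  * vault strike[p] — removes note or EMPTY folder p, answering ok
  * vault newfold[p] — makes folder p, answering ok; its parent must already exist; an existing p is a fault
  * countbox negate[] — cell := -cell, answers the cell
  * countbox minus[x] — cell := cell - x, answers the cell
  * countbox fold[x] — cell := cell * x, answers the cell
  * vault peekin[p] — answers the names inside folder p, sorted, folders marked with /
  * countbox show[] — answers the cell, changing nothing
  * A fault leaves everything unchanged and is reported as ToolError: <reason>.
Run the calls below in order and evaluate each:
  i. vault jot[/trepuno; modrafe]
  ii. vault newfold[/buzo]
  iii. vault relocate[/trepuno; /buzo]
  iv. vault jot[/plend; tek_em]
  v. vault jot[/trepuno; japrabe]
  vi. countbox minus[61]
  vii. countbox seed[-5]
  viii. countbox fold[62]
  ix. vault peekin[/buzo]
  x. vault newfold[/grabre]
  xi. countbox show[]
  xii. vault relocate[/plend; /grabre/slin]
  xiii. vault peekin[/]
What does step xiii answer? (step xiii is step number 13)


>> vault jot(p=/trepuno, c=modrafe)
<< created
>> vault newfold(p=/buzo)
<< ok
>> vault relocate(s=/trepuno, d=/buzo)
<< ToolError: exists
>> vault jot(p=/plend, c=tek_em)
<< created
>> vault jot(p=/trepuno, c=japrabe)
<< overwrote
>> countbox minus(x=61)
<< -61
>> countbox seed(x=-5)
<< -5
>> countbox fold(x=62)
<< -310
>> vault peekin(p=/buzo)
<< []
>> vault newfold(p=/grabre)
<< ok
>> countbox show()
<< -310
>> vault relocate(s=/plend, d=/grabre/slin)
<< ok
>> vault peekin(p=/)
<< [buzo/, grabre/, trepuno]

Answer: [buzo/, grabre/, trepuno]


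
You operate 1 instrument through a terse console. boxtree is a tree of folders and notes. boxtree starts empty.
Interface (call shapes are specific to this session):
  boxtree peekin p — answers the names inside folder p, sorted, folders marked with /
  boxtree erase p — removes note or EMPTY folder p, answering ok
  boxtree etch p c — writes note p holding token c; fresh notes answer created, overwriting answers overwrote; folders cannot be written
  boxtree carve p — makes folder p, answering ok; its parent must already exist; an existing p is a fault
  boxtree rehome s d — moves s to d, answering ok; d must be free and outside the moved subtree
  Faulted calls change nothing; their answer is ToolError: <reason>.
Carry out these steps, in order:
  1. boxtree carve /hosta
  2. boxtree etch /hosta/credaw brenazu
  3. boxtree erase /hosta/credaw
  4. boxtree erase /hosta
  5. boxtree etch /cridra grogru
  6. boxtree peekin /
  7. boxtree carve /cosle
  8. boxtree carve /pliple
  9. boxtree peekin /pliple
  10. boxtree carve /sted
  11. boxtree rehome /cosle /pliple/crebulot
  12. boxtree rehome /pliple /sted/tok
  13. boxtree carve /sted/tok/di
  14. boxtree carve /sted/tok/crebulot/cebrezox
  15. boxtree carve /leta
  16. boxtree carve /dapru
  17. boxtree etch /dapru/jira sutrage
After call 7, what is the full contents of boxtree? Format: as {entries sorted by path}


Answer: {cosle/, cridra=grogru}

Derivation:
==> boxtree carve(/hosta)
<== ok
==> boxtree etch(/hosta/credaw, brenazu)
<== created
==> boxtree erase(/hosta/credaw)
<== ok
==> boxtree erase(/hosta)
<== ok
==> boxtree etch(/cridra, grogru)
<== created
==> boxtree peekin(/)
<== [cridra]
==> boxtree carve(/cosle)
<== ok
==> boxtree carve(/pliple)
<== ok
==> boxtree peekin(/pliple)
<== []
==> boxtree carve(/sted)
<== ok
==> boxtree rehome(/cosle, /pliple/crebulot)
<== ok
==> boxtree rehome(/pliple, /sted/tok)
<== ok
==> boxtree carve(/sted/tok/di)
<== ok
==> boxtree carve(/sted/tok/crebulot/cebrezox)
<== ok
==> boxtree carve(/leta)
<== ok
==> boxtree carve(/dapru)
<== ok
==> boxtree etch(/dapru/jira, sutrage)
<== created


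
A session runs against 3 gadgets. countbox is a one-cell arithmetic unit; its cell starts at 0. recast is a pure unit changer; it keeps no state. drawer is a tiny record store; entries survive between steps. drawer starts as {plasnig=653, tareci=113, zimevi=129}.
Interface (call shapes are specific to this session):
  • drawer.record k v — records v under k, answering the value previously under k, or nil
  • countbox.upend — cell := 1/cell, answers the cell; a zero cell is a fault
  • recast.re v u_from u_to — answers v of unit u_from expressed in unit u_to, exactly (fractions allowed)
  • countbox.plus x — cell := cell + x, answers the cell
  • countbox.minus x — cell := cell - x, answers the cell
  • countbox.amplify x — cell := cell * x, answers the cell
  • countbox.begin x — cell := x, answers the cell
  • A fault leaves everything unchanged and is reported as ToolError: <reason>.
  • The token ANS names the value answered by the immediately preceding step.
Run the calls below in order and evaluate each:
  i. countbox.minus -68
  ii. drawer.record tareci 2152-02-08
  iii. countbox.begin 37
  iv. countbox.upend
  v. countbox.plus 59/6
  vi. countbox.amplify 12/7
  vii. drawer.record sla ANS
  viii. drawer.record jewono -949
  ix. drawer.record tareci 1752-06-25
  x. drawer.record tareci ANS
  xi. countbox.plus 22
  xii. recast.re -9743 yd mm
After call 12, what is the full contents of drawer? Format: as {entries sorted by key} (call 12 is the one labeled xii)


>> countbox.minus(x=-68)
<< 68
>> drawer.record(k=tareci, v=2152-02-08)
<< 113
>> countbox.begin(x=37)
<< 37
>> countbox.upend()
<< 1/37
>> countbox.plus(x=59/6)
<< 2189/222
>> countbox.amplify(x=12/7)
<< 4378/259
>> drawer.record(k=sla, v=ANS)
<< nil
>> drawer.record(k=jewono, v=-949)
<< nil
>> drawer.record(k=tareci, v=1752-06-25)
<< 2152-02-08
>> drawer.record(k=tareci, v=ANS)
<< 1752-06-25
>> countbox.plus(x=22)
<< 10076/259
>> recast.re(v=-9743, u_from=yd, u_to=mm)
<< -44544996/5

Answer: {jewono=-949, plasnig=653, sla=4378/259, tareci=2152-02-08, zimevi=129}


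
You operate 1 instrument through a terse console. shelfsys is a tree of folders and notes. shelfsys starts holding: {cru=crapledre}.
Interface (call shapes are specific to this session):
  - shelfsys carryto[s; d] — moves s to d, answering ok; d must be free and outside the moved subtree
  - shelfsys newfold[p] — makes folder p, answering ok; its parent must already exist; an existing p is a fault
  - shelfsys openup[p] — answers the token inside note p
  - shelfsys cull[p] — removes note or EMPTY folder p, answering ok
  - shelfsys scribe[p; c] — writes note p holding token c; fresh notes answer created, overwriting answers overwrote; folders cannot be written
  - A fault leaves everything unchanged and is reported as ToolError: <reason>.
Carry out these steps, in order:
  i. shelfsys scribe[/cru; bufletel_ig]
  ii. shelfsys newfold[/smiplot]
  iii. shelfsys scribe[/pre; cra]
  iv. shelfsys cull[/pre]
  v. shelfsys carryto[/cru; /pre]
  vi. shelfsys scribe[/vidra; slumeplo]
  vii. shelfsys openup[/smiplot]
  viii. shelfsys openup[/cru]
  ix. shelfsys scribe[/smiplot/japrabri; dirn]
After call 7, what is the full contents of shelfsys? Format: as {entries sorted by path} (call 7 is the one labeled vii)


Invoking shelfsys scribe passing p→/cru, c→bufletel_ig, yielding overwrote.
I try shelfsys newfold passing p→/smiplot, → ok.
Then shelfsys scribe passing p→/pre, c→cra, and see created.
I use shelfsys cull passing p→/pre, and observe ok.
Then shelfsys carryto passing s→/cru, d→/pre, which returns ok.
I call shelfsys scribe passing p→/vidra, c→slumeplo, → created.
Calling shelfsys openup passing p→/smiplot, yielding ToolError: is a directory.
I call shelfsys openup passing p→/cru, — result: ToolError: not found.
Next I call shelfsys scribe passing p→/smiplot/japrabri, c→dirn, yielding created.

Answer: {pre=bufletel_ig, smiplot/, vidra=slumeplo}


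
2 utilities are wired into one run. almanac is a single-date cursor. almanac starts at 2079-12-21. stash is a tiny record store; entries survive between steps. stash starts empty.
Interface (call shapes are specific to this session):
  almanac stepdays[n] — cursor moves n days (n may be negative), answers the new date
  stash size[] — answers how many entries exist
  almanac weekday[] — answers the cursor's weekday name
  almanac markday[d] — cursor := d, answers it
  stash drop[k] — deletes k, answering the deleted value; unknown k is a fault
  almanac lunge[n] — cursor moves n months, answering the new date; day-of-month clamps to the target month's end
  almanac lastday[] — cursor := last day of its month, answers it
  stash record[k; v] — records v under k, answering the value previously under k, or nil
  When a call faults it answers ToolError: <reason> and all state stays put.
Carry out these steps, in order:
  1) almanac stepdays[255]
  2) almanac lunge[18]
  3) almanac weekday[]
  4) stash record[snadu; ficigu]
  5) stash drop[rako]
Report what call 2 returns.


→ almanac stepdays(255)
← 2080-09-01
→ almanac lunge(18)
← 2082-03-01
→ almanac weekday()
← Sunday
→ stash record(snadu, ficigu)
← nil
→ stash drop(rako)
← ToolError: no such key rako

Answer: 2082-03-01


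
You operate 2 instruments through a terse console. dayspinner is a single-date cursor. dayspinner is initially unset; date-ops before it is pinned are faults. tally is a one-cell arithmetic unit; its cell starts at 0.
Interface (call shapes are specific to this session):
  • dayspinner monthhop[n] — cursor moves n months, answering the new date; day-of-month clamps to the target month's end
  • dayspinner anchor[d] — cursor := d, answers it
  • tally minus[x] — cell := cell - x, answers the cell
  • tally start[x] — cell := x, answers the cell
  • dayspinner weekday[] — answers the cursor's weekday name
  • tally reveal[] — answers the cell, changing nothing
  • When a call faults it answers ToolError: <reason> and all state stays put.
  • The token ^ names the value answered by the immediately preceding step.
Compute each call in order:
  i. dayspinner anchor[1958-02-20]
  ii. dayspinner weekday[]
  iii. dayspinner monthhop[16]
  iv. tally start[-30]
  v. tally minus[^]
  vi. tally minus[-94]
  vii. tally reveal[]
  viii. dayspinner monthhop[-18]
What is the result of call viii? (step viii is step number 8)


Then dayspinner anchor with d='1958-02-20', giving 1958-02-20.
I call dayspinner weekday(), — result: Thursday.
Using dayspinner monthhop with n='16', and see 1959-06-20.
Invoking tally start with x='-30', and get -30.
Calling tally minus with x='^', and get 0.
Using tally minus with x='-94', and see 94.
Now I run tally reveal, and get 94.
Invoking dayspinner monthhop with n='-18', and see 1957-12-20.

Answer: 1957-12-20


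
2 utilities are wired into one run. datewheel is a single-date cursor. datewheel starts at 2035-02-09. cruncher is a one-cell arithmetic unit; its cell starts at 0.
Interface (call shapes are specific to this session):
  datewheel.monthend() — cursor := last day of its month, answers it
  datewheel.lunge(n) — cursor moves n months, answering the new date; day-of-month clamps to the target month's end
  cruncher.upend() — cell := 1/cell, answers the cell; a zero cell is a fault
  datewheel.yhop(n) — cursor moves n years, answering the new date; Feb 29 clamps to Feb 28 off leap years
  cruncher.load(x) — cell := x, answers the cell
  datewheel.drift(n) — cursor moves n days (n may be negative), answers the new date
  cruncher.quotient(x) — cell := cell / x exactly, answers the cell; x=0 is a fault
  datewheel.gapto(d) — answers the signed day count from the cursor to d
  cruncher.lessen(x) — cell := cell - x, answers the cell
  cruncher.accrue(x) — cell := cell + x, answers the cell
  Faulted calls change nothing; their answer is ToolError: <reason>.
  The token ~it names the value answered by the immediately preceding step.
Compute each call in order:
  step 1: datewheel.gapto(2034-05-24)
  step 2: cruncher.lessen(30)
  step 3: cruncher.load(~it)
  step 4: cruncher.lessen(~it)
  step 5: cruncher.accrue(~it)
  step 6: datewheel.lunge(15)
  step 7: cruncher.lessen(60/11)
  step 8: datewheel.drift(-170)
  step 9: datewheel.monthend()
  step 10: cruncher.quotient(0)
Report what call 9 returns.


Answer: 2035-11-30

Derivation:
Do: datewheel.gapto[2034-05-24]
See: -261
Do: cruncher.lessen[30]
See: -30
Do: cruncher.load[~it]
See: -30
Do: cruncher.lessen[~it]
See: 0
Do: cruncher.accrue[~it]
See: 0
Do: datewheel.lunge[15]
See: 2036-05-09
Do: cruncher.lessen[60/11]
See: -60/11
Do: datewheel.drift[-170]
See: 2035-11-21
Do: datewheel.monthend[]
See: 2035-11-30
Do: cruncher.quotient[0]
See: ToolError: division by zero


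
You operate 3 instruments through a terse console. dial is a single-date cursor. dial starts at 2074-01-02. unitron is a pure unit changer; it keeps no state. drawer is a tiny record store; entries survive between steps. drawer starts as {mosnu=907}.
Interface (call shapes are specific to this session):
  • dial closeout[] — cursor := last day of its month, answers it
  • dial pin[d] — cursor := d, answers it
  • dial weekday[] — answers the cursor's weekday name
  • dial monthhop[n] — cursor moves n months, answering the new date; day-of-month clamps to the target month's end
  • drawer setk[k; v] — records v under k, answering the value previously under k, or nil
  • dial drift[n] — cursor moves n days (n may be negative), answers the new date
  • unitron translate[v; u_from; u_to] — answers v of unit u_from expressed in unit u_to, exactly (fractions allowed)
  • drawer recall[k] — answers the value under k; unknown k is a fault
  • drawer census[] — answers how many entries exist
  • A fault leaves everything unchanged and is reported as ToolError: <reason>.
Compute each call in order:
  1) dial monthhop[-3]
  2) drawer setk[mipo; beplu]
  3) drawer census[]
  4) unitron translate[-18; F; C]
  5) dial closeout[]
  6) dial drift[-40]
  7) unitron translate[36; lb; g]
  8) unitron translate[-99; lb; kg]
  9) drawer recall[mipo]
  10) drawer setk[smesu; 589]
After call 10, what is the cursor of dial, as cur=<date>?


I try dial monthhop using n=-3, yielding 2073-10-02.
Using drawer setk using k=mipo, v=beplu, — result: nil.
I call drawer census: 2.
I run unitron translate using v=-18, u_from=F, u_to=C, — result: -250/9.
I call dial closeout(): 2073-10-31.
Then dial drift using n=-40, and get 2073-09-21.
I call unitron translate using v=36, u_from=lb, u_to=g: 408233133/25000.
I use unitron translate using v=-99, u_from=lb, u_to=kg, yielding -4490564463/100000000.
Now I run drawer recall using k=mipo, — result: beplu.
Then drawer setk using k=smesu, v=589, — result: nil.

Answer: cur=2073-09-21


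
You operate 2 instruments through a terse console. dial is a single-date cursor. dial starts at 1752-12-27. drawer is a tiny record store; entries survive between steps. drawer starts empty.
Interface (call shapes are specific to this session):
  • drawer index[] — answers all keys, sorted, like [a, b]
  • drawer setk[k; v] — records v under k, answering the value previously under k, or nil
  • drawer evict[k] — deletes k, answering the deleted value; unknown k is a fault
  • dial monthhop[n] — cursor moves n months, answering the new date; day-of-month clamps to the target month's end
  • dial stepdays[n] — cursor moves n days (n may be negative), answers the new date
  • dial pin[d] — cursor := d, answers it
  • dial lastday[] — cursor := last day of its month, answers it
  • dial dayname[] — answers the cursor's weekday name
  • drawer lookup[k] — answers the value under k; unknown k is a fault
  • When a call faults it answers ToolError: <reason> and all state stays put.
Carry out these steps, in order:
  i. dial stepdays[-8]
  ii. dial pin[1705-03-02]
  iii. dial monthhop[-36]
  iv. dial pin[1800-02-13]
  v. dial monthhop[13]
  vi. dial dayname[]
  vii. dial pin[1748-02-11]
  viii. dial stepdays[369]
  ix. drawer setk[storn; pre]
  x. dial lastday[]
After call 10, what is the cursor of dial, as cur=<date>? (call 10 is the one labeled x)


>> dial stepdays(-8)
<< 1752-12-19
>> dial pin(1705-03-02)
<< 1705-03-02
>> dial monthhop(-36)
<< 1702-03-02
>> dial pin(1800-02-13)
<< 1800-02-13
>> dial monthhop(13)
<< 1801-03-13
>> dial dayname()
<< Friday
>> dial pin(1748-02-11)
<< 1748-02-11
>> dial stepdays(369)
<< 1749-02-14
>> drawer setk(storn, pre)
<< nil
>> dial lastday()
<< 1749-02-28

Answer: cur=1749-02-28


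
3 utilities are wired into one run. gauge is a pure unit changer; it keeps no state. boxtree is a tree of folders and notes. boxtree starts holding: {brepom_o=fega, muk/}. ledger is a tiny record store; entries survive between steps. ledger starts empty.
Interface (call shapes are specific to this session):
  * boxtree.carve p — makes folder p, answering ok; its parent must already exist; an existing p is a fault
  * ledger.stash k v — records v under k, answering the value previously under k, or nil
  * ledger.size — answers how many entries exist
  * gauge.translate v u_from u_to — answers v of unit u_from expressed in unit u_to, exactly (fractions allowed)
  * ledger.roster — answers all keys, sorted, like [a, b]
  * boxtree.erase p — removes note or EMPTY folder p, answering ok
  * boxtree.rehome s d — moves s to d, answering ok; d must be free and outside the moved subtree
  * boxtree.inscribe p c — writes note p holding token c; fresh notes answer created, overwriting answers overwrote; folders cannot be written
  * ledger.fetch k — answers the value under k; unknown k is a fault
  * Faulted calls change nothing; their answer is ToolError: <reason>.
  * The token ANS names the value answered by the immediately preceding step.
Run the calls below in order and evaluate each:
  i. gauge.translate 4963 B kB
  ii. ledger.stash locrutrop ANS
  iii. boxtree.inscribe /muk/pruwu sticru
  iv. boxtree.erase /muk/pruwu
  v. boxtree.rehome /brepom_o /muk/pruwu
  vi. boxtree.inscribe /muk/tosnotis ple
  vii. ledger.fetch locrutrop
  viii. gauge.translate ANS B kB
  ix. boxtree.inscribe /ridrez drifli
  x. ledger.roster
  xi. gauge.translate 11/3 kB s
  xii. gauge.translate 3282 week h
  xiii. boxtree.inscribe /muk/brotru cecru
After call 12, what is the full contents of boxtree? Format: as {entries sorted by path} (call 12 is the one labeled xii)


Act: gauge.translate[v: 4963; u_from: B; u_to: kB]
Obs: 4963/1000
Act: ledger.stash[k: locrutrop; v: ANS]
Obs: nil
Act: boxtree.inscribe[p: /muk/pruwu; c: sticru]
Obs: created
Act: boxtree.erase[p: /muk/pruwu]
Obs: ok
Act: boxtree.rehome[s: /brepom_o; d: /muk/pruwu]
Obs: ok
Act: boxtree.inscribe[p: /muk/tosnotis; c: ple]
Obs: created
Act: ledger.fetch[k: locrutrop]
Obs: 4963/1000
Act: gauge.translate[v: ANS; u_from: B; u_to: kB]
Obs: 4963/1000000
Act: boxtree.inscribe[p: /ridrez; c: drifli]
Obs: created
Act: ledger.roster[]
Obs: [locrutrop]
Act: gauge.translate[v: 11/3; u_from: kB; u_to: s]
Obs: ToolError: incompatible units
Act: gauge.translate[v: 3282; u_from: week; u_to: h]
Obs: 551376
Act: boxtree.inscribe[p: /muk/brotru; c: cecru]
Obs: created

Answer: {muk/, muk/pruwu=fega, muk/tosnotis=ple, ridrez=drifli}


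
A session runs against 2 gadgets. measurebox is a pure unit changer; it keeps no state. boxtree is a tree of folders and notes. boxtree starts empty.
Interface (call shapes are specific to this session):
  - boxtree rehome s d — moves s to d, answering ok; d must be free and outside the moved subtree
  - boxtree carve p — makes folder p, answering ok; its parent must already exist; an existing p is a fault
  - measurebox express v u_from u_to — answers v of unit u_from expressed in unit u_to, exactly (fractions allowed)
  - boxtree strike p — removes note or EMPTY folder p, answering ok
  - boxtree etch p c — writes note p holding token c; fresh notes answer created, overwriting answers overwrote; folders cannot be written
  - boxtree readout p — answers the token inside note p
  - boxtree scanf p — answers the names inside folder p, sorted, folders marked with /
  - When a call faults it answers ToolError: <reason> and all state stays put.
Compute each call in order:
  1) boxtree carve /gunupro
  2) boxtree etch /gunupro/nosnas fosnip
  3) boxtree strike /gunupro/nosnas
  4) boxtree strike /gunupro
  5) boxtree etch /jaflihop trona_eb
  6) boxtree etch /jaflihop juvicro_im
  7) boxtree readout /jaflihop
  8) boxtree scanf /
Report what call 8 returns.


Answer: [jaflihop]

Derivation:
CALL boxtree carve[p=/gunupro]
RET  ok
CALL boxtree etch[p=/gunupro/nosnas; c=fosnip]
RET  created
CALL boxtree strike[p=/gunupro/nosnas]
RET  ok
CALL boxtree strike[p=/gunupro]
RET  ok
CALL boxtree etch[p=/jaflihop; c=trona_eb]
RET  created
CALL boxtree etch[p=/jaflihop; c=juvicro_im]
RET  overwrote
CALL boxtree readout[p=/jaflihop]
RET  juvicro_im
CALL boxtree scanf[p=/]
RET  [jaflihop]


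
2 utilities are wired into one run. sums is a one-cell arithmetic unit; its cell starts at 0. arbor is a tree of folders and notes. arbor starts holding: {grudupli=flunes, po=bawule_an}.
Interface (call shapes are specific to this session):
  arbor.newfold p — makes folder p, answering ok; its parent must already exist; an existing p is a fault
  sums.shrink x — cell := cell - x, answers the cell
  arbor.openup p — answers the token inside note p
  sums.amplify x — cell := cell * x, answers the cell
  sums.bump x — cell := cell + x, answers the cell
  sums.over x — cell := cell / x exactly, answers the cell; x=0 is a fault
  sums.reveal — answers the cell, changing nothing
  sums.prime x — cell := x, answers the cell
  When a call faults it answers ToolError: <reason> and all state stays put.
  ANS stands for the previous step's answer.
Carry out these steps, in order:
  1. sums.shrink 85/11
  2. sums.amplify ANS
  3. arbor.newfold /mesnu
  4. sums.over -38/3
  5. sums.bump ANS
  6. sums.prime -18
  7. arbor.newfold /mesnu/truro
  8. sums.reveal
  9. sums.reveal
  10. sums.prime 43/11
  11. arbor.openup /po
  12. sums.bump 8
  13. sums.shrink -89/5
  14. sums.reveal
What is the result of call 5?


Answer: -21675/2299

Derivation:
~$ shrink x=85/11
= -85/11
~$ amplify x=ANS
= 7225/121
~$ newfold p=/mesnu
= ok
~$ over x=-38/3
= -21675/4598
~$ bump x=ANS
= -21675/2299
~$ prime x=-18
= -18
~$ newfold p=/mesnu/truro
= ok
~$ reveal
= -18
~$ reveal
= -18
~$ prime x=43/11
= 43/11
~$ openup p=/po
= bawule_an
~$ bump x=8
= 131/11
~$ shrink x=-89/5
= 1634/55
~$ reveal
= 1634/55


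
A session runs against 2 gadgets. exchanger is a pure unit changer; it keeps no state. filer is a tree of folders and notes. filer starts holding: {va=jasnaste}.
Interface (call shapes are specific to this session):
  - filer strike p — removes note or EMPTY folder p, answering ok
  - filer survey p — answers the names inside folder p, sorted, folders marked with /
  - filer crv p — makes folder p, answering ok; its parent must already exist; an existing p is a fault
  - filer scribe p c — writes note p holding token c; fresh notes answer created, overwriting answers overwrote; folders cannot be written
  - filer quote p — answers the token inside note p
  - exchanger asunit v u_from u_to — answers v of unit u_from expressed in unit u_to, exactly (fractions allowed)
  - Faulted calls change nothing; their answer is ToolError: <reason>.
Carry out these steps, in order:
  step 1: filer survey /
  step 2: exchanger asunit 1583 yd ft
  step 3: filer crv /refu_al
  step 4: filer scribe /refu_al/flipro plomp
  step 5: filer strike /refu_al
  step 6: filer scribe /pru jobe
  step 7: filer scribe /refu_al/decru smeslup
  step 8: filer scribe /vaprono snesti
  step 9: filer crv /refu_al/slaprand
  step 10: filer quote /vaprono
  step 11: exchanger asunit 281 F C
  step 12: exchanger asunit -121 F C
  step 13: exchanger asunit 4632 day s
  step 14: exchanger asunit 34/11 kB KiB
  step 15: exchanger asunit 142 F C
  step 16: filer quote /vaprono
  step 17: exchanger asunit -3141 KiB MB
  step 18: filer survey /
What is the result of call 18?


→ filer survey(p='/')
← [va]
→ exchanger asunit(v='1583', u_from='yd', u_to='ft')
← 4749
→ filer crv(p='/refu_al')
← ok
→ filer scribe(p='/refu_al/flipro', c='plomp')
← created
→ filer strike(p='/refu_al')
← ToolError: not empty
→ filer scribe(p='/pru', c='jobe')
← created
→ filer scribe(p='/refu_al/decru', c='smeslup')
← created
→ filer scribe(p='/vaprono', c='snesti')
← created
→ filer crv(p='/refu_al/slaprand')
← ok
→ filer quote(p='/vaprono')
← snesti
→ exchanger asunit(v='281', u_from='F', u_to='C')
← 415/3
→ exchanger asunit(v='-121', u_from='F', u_to='C')
← -85
→ exchanger asunit(v='4632', u_from='day', u_to='s')
← 400204800
→ exchanger asunit(v='34/11', u_from='kB', u_to='KiB')
← 2125/704
→ exchanger asunit(v='142', u_from='F', u_to='C')
← 550/9
→ filer quote(p='/vaprono')
← snesti
→ exchanger asunit(v='-3141', u_from='KiB', u_to='MB')
← -50256/15625
→ filer survey(p='/')
← [pru, refu_al/, va, vaprono]

Answer: [pru, refu_al/, va, vaprono]


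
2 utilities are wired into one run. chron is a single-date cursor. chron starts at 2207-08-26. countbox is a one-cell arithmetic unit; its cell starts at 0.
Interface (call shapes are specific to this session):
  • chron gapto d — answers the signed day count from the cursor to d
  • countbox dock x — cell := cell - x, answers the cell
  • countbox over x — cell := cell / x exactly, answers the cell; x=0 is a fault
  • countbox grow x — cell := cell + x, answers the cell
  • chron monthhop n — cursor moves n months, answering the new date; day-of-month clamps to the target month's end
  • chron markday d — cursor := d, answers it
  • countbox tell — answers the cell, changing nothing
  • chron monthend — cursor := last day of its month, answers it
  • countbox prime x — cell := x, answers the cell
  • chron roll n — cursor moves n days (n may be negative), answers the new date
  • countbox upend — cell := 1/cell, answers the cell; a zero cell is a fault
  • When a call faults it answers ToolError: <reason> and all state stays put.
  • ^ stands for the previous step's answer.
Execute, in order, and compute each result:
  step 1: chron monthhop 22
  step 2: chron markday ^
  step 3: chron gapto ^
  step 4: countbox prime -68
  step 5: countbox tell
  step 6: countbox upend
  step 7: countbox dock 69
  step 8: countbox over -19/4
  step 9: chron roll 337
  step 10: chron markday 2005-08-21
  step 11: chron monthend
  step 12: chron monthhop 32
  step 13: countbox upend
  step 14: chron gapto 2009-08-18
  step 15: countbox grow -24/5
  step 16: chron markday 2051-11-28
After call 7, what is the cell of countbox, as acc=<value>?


Answer: acc=-4693/68

Derivation:
-> chron monthhop(n→22)
<- 2209-06-26
-> chron markday(d→^)
<- 2209-06-26
-> chron gapto(d→^)
<- 0
-> countbox prime(x→-68)
<- -68
-> countbox tell()
<- -68
-> countbox upend()
<- -1/68
-> countbox dock(x→69)
<- -4693/68
-> countbox over(x→-19/4)
<- 247/17
-> chron roll(n→337)
<- 2210-05-29
-> chron markday(d→2005-08-21)
<- 2005-08-21
-> chron monthend()
<- 2005-08-31
-> chron monthhop(n→32)
<- 2008-04-30
-> countbox upend()
<- 17/247
-> chron gapto(d→2009-08-18)
<- 475
-> countbox grow(x→-24/5)
<- -5843/1235
-> chron markday(d→2051-11-28)
<- 2051-11-28


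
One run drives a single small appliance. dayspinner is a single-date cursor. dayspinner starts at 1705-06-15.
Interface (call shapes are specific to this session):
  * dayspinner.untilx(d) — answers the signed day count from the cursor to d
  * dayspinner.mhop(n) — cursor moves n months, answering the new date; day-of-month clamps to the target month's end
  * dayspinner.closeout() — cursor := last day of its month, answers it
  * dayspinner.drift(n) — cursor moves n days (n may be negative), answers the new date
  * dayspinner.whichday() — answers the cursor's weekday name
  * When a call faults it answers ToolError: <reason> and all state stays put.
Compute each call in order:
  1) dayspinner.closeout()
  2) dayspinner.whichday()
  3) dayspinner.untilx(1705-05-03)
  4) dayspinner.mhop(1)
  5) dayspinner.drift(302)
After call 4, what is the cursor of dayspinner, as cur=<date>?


$ dayspinner.closeout
= 1705-06-30
$ dayspinner.whichday
= Tuesday
$ dayspinner.untilx d: 1705-05-03
= -58
$ dayspinner.mhop n: 1
= 1705-07-30
$ dayspinner.drift n: 302
= 1706-05-28

Answer: cur=1705-07-30


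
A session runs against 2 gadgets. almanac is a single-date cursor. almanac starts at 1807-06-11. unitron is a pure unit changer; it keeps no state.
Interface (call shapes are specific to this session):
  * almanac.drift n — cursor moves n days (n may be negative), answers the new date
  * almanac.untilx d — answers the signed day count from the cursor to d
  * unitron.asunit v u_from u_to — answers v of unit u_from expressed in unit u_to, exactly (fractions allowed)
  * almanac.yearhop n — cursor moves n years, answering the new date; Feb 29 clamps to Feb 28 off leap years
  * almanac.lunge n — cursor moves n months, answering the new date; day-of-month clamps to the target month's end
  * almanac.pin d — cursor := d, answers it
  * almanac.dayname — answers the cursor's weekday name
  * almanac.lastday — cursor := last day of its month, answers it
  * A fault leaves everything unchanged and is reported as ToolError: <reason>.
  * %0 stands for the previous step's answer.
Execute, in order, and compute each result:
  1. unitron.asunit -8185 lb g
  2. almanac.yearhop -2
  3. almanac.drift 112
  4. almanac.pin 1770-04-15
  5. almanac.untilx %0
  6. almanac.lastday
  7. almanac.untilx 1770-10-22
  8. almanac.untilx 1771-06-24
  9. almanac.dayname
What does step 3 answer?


·→ unitron.asunit(v: -8185, u_from: lb, u_to: g)
·← -74253070969/20000
·→ almanac.yearhop(n: -2)
·← 1805-06-11
·→ almanac.drift(n: 112)
·← 1805-10-01
·→ almanac.pin(d: 1770-04-15)
·← 1770-04-15
·→ almanac.untilx(d: %0)
·← 0
·→ almanac.lastday()
·← 1770-04-30
·→ almanac.untilx(d: 1770-10-22)
·← 175
·→ almanac.untilx(d: 1771-06-24)
·← 420
·→ almanac.dayname()
·← Monday

Answer: 1805-10-01


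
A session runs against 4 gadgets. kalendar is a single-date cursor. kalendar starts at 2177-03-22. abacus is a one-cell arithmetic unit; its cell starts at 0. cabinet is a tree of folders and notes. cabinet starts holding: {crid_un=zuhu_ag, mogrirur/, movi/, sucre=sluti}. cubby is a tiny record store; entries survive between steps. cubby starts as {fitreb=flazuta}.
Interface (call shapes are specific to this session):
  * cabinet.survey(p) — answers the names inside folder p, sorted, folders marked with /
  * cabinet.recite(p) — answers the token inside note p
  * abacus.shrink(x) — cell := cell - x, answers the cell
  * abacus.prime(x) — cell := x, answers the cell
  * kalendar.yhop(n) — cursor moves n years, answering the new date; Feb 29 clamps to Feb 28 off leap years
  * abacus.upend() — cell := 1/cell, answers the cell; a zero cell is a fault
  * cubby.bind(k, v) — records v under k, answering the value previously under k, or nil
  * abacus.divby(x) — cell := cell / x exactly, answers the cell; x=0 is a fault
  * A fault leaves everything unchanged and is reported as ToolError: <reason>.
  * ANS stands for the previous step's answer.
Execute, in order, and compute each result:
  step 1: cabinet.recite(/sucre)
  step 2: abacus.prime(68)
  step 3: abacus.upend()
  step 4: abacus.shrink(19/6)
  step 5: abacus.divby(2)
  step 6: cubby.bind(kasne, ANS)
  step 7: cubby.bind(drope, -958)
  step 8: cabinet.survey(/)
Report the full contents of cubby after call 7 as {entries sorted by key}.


~$ recite /sucre
= sluti
~$ prime 68
= 68
~$ upend
= 1/68
~$ shrink 19/6
= -643/204
~$ divby 2
= -643/408
~$ bind kasne ANS
= nil
~$ bind drope -958
= nil
~$ survey /
= [crid_un, mogrirur/, movi/, sucre]

Answer: {drope=-958, fitreb=flazuta, kasne=-643/408}


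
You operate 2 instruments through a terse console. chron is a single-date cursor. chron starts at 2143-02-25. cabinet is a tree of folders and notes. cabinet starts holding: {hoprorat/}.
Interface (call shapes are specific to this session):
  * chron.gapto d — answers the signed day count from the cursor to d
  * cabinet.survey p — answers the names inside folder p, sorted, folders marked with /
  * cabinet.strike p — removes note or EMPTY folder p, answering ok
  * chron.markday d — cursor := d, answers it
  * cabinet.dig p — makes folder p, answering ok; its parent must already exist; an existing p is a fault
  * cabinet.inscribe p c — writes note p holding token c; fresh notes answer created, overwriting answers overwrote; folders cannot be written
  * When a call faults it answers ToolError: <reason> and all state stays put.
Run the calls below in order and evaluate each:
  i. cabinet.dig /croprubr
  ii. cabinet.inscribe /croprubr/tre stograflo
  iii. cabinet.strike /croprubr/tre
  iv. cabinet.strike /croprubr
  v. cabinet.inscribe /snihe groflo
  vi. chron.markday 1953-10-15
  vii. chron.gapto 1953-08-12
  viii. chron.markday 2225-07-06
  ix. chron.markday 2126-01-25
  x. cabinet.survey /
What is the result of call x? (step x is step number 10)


CALL cabinet.dig[p: /croprubr]
RET  ok
CALL cabinet.inscribe[p: /croprubr/tre; c: stograflo]
RET  created
CALL cabinet.strike[p: /croprubr/tre]
RET  ok
CALL cabinet.strike[p: /croprubr]
RET  ok
CALL cabinet.inscribe[p: /snihe; c: groflo]
RET  created
CALL chron.markday[d: 1953-10-15]
RET  1953-10-15
CALL chron.gapto[d: 1953-08-12]
RET  -64
CALL chron.markday[d: 2225-07-06]
RET  2225-07-06
CALL chron.markday[d: 2126-01-25]
RET  2126-01-25
CALL cabinet.survey[p: /]
RET  [hoprorat/, snihe]

Answer: [hoprorat/, snihe]


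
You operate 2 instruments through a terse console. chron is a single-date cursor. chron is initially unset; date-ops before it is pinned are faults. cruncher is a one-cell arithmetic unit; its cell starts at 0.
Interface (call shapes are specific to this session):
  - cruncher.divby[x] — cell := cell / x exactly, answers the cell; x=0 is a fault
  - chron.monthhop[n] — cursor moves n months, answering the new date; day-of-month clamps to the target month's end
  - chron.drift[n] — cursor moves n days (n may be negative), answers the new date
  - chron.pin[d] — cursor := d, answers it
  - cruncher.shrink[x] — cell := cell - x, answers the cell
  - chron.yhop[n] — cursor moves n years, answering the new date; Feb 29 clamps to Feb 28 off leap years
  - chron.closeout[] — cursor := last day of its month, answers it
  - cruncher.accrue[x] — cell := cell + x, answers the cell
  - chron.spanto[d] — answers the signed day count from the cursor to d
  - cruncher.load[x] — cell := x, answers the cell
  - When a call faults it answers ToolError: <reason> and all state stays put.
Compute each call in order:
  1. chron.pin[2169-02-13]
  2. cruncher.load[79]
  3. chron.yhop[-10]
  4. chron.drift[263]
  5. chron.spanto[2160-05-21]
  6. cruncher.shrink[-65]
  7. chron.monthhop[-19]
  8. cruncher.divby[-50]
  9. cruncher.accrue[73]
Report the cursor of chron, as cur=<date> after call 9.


I call chron.pin(2169-02-13), which returns 2169-02-13.
Calling cruncher.load(79), and see 79.
Now I run chron.yhop(-10), → 2159-02-13.
Next I call chron.drift(263), giving 2159-11-03.
Calling chron.spanto(2160-05-21), and observe 200.
Using cruncher.shrink(-65), and get 144.
I use chron.monthhop(-19), yielding 2158-04-03.
Then cruncher.divby(-50), which returns -72/25.
I run cruncher.accrue(73), yielding 1753/25.

Answer: cur=2158-04-03


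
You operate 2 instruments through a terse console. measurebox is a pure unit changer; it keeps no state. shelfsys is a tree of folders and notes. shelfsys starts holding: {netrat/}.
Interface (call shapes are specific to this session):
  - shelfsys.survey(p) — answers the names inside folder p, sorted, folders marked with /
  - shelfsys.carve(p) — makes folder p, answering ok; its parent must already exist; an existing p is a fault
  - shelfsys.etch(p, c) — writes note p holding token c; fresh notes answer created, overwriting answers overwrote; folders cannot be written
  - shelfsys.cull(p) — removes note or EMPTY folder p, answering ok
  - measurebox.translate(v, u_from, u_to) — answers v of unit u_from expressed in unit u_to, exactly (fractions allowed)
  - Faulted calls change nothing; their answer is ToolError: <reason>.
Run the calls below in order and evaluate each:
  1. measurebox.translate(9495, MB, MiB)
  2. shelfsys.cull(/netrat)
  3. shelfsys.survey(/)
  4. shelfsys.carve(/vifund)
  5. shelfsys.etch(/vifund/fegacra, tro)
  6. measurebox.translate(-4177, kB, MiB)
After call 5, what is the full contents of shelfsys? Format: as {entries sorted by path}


Answer: {vifund/, vifund/fegacra=tro}

Derivation:
Then translate on v=9495, u_from=MB, u_to=MiB, yielding 148359375/16384.
I use cull on p=/netrat, — result: ok.
Calling survey on p=/, which returns [].
I use carve on p=/vifund, yielding ok.
Calling etch on p=/vifund/fegacra, c=tro, and see created.
I use translate on v=-4177, u_from=kB, u_to=MiB, which returns -522125/131072.


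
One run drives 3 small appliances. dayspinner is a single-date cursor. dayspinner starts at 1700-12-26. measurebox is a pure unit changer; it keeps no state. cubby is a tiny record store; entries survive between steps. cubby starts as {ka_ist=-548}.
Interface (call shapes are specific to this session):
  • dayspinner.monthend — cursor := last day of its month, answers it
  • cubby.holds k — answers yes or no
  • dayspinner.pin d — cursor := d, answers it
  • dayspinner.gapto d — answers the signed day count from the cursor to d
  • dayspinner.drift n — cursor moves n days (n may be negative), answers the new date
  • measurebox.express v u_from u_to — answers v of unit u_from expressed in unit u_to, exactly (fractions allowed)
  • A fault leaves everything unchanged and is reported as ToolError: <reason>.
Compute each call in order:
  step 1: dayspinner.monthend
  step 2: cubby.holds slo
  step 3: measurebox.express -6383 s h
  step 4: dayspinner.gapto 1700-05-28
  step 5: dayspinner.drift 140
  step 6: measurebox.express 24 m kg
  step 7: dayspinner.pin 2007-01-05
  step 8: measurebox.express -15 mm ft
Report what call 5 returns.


→ monthend()
← 1700-12-31
→ holds(k→slo)
← no
→ express(v→-6383, u_from→s, u_to→h)
← -6383/3600
→ gapto(d→1700-05-28)
← -217
→ drift(n→140)
← 1701-05-20
→ express(v→24, u_from→m, u_to→kg)
← ToolError: incompatible units
→ pin(d→2007-01-05)
← 2007-01-05
→ express(v→-15, u_from→mm, u_to→ft)
← -25/508

Answer: 1701-05-20
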